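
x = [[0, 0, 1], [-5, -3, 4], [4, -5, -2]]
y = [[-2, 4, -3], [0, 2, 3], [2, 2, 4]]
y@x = [[-32, 3, 20], [2, -21, 2], [6, -26, 2]]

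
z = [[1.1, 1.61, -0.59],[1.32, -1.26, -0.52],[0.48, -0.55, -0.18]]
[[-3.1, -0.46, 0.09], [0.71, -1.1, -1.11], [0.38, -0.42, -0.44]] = z@[[-1.11, -0.89, -0.18], [-1.43, 0.14, 0.42], [-0.71, -0.49, 0.66]]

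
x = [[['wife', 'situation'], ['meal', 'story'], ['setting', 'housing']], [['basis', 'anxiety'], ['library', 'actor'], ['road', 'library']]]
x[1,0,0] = 'basis'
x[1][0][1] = 'anxiety'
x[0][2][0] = 'setting'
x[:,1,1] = ['story', 'actor']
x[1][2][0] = 'road'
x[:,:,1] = [['situation', 'story', 'housing'], ['anxiety', 'actor', 'library']]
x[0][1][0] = 'meal'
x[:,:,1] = [['situation', 'story', 'housing'], ['anxiety', 'actor', 'library']]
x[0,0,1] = 'situation'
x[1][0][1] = 'anxiety'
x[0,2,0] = 'setting'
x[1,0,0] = 'basis'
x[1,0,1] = 'anxiety'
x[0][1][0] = 'meal'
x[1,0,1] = 'anxiety'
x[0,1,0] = 'meal'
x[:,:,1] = [['situation', 'story', 'housing'], ['anxiety', 'actor', 'library']]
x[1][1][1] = 'actor'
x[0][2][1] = 'housing'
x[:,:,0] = [['wife', 'meal', 'setting'], ['basis', 'library', 'road']]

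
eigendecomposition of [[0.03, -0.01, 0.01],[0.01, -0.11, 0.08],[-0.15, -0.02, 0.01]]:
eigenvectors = [[(-0.06-0.09j),(-0.06+0.09j),0.06+0.00j], [0.55-0.09j,0.55+0.09j,0.95+0.00j], [(0.83+0j),0.83-0.00j,(0.29+0j)]]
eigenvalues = [(0.01+0.02j), (0.01-0.02j), (-0.08+0j)]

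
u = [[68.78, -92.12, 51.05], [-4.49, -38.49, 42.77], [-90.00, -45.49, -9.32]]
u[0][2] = 51.05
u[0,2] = 51.05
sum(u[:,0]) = -25.709999999999994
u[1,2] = 42.77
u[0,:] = [68.78, -92.12, 51.05]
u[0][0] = 68.78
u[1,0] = -4.49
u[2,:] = [-90.0, -45.49, -9.32]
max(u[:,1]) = -38.49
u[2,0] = -90.0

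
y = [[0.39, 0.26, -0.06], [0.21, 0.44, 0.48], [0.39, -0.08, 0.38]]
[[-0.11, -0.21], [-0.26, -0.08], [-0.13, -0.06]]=y @ [[-0.15,-0.38], [-0.26,-0.20], [-0.23,0.18]]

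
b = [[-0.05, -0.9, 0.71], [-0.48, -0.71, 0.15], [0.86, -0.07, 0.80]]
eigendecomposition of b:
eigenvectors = [[0.49, -0.56, 0.68], [-0.05, 0.53, 0.69], [0.87, 0.64, -0.26]]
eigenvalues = [1.29, -0.01, -1.24]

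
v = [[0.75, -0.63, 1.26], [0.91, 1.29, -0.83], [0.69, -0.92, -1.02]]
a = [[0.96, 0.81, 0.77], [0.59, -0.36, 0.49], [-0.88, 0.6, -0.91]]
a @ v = [[1.99, -0.27, -0.25], [0.45, -1.29, 0.54], [-0.74, 2.17, -0.68]]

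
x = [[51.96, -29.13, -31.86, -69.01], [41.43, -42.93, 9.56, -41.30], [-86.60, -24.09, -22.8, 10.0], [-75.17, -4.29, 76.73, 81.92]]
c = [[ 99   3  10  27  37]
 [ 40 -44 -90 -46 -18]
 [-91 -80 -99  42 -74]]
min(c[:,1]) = -80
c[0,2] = 10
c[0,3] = 27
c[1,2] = -90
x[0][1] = -29.13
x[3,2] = 76.73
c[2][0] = -91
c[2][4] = -74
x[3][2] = 76.73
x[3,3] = 81.92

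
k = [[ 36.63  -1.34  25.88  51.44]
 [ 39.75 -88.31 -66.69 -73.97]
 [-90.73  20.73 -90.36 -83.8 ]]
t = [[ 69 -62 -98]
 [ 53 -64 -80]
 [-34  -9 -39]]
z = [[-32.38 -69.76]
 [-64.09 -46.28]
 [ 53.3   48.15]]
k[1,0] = 39.75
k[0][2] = 25.88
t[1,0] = 53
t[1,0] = 53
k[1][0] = 39.75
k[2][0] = -90.73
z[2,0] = 53.3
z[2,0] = 53.3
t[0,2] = -98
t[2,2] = -39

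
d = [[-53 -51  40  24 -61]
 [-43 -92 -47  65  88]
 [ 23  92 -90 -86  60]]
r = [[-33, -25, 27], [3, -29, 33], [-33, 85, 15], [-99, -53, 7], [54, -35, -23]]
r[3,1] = -53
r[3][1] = -53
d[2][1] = 92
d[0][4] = -61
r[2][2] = 15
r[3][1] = -53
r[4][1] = -35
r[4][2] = -23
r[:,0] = [-33, 3, -33, -99, 54]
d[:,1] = [-51, -92, 92]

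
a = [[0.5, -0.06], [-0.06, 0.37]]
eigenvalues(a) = [0.52, 0.35]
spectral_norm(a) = 0.52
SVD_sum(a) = [[0.45, -0.18], [-0.18, 0.07]] + [[0.05,0.12], [0.12,0.30]]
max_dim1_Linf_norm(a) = 0.5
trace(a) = 0.87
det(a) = 0.18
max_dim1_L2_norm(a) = 0.5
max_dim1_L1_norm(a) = 0.56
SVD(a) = [[-0.93, 0.36],[0.36, 0.93]] @ diag([0.5234590300647707, 0.3465409699352293]) @ [[-0.93, 0.36], [0.36, 0.93]]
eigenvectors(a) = [[0.93, 0.36],[-0.36, 0.93]]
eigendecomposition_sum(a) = [[0.45,-0.18],[-0.18,0.07]] + [[0.05, 0.12], [0.12, 0.3]]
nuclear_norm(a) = 0.87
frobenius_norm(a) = 0.63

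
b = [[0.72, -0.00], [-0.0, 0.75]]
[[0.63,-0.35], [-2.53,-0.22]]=b @[[0.88,-0.49], [-3.37,-0.29]]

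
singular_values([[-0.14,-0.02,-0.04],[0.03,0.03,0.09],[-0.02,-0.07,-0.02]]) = [0.17, 0.08, 0.05]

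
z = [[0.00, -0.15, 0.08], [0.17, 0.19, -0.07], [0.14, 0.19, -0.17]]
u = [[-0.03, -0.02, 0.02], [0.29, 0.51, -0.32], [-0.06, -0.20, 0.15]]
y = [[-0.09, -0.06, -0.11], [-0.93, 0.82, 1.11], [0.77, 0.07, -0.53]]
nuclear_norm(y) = 2.47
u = y @ z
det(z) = -0.00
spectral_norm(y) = 1.84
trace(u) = 0.63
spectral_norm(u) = 0.71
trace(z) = 0.02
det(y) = 0.10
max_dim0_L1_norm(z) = 0.53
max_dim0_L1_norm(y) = 1.79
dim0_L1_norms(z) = [0.31, 0.53, 0.32]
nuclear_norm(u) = 0.78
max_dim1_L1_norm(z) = 0.5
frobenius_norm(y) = 1.92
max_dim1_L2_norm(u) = 0.67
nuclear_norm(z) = 0.57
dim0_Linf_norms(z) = [0.17, 0.19, 0.17]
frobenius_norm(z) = 0.43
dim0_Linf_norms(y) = [0.93, 0.82, 1.11]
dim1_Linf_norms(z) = [0.15, 0.19, 0.19]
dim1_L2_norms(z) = [0.17, 0.26, 0.29]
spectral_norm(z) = 0.41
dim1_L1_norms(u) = [0.07, 1.12, 0.41]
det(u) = -0.00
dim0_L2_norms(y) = [1.21, 0.83, 1.23]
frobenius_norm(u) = 0.72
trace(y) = 0.20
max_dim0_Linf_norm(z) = 0.19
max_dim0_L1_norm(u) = 0.73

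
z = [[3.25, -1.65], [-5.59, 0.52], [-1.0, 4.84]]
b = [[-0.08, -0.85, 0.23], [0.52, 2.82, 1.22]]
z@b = [[-1.12, -7.42, -1.27], [0.72, 6.22, -0.65], [2.6, 14.5, 5.67]]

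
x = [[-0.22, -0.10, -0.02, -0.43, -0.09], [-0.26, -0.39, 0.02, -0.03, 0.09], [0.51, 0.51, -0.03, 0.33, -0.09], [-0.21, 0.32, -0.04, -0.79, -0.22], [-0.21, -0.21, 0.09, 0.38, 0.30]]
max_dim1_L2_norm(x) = 0.91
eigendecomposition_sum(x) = [[(-0.12-0.04j), -0.04+0.67j, -0.01-0.03j, (-0.2-0.7j), -0.03-0.23j], [(-0.11-0.06j), (-0.21+0.66j), 0.00-0.04j, -0.03-0.75j, (0.02-0.24j)], [0.23+0.10j, 0.28-1.29j, 0.00+0.07j, (0.2+1.43j), -0.00+0.46j], [-0.11+0.01j, (0.17+0.58j), -0.02-0.03j, -0.39-0.53j, -0.10-0.19j], [(-0.02-0.04j), -0.16+0.17j, (0.01-0.01j), 0.10-0.23j, (0.04-0.07j)]] + [[(-0.12+0.04j),(-0.04-0.67j),-0.01+0.03j,(-0.2+0.7j),(-0.03+0.23j)], [-0.11+0.06j,(-0.21-0.66j),0.00+0.04j,(-0.03+0.75j),(0.02+0.24j)], [(0.23-0.1j),(0.28+1.29j),-0.07j,(0.2-1.43j),-0.00-0.46j], [-0.11-0.01j,0.17-0.58j,-0.02+0.03j,(-0.39+0.53j),(-0.1+0.19j)], [-0.02+0.04j,(-0.16-0.17j),0.01+0.01j,(0.1+0.23j),(0.04+0.07j)]] + [[(0.02-0j), -0.01+0.00j, (-0.01-0j), (-0.02-0j), (-0.03-0j)], [-0.03+0.00j, 0.02-0.00j, 0.01+0.00j, (0.03+0j), (0.04+0j)], [0.06-0.00j, (-0.04+0j), -0.03-0.00j, -0.07-0.00j, -0.08-0.00j], [(0.02-0j), -0.01+0.00j, (-0.01-0j), -0.02-0.00j, -0.02-0.00j], [(-0.17+0j), 0.11-0.00j, (0.08+0j), (0.18+0j), 0.21+0.00j]] + [[0.00+0.00j, -0.00-0.00j, 0.00+0.00j, (-0+0j), 0j], [(-0-0j), 0.00+0.00j, (-0-0j), -0j, (-0-0j)], [(-0.01-0j), 0.00+0.00j, (-0-0j), -0j, (-0-0j)], [-0.00-0.00j, 0j, -0.00-0.00j, -0j, -0.00-0.00j], [(0.01+0j), (-0-0j), 0j, (-0+0j), 0.00+0.00j]] + [[0j, -0j, 0j, (-0+0j), 0j], [0j, 0.00-0.00j, 0.00+0.00j, (-0+0j), 0j], [(-0-0j), -0.00+0.00j, (-0-0j), -0j, (-0-0j)], [-0.00-0.00j, -0.00+0.00j, (-0-0j), -0j, (-0-0j)], [0j, 0.00-0.00j, 0j, (-0+0j), 0.00+0.00j]]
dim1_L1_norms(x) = [0.86, 0.79, 1.47, 1.58, 1.19]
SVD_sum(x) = [[-0.18,  0.01,  -0.02,  -0.44,  -0.11], [-0.03,  0.0,  -0.0,  -0.08,  -0.02], [0.16,  -0.01,  0.02,  0.41,  0.10], [-0.31,  0.02,  -0.04,  -0.77,  -0.19], [0.12,  -0.01,  0.02,  0.31,  0.08]] + [[-0.06, -0.09, 0.01, 0.01, 0.03], [-0.25, -0.36, 0.04, 0.06, 0.14], [0.36, 0.5, -0.05, -0.08, -0.2], [0.16, 0.23, -0.02, -0.04, -0.09], [-0.23, -0.32, 0.03, 0.05, 0.13]] + [[0.02,-0.02,-0.01,-0.0,-0.02], [0.03,-0.04,-0.01,-0.01,-0.03], [-0.01,0.01,0.00,0.00,0.01], [-0.06,0.07,0.02,0.01,0.06], [-0.1,0.12,0.04,0.02,0.1]] + [[0.00, -0.0, 0.00, -0.0, 0.00], [-0.0, 0.00, -0.00, 0.00, -0.0], [-0.0, 0.00, -0.0, 0.00, -0.0], [-0.00, 0.0, -0.00, 0.00, -0.00], [-0.00, 0.00, -0.0, 0.00, -0.00]] + [[0.00,  -0.00,  -0.0,  -0.0,  0.00], [0.0,  -0.0,  -0.0,  -0.00,  0.0], [0.00,  -0.00,  -0.0,  -0.0,  0.0], [-0.0,  0.00,  0.0,  0.0,  -0.0], [0.0,  -0.0,  -0.00,  -0.00,  0.0]]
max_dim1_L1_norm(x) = 1.58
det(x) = -0.00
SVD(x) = [[-0.43, -0.12, 0.15, 0.19, -0.86], [-0.08, -0.48, 0.24, -0.84, -0.03], [0.4, 0.68, -0.10, -0.45, -0.41], [-0.75, 0.31, -0.5, -0.25, 0.19], [0.30, -0.44, -0.81, -0.00, -0.23]] @ diag([1.1334804698988905, 0.96455195277107, 0.23479357301247036, 0.005783641074356536, 0.0002869342524679476]) @ [[0.36,-0.02,0.05,0.9,0.22], [0.55,0.77,-0.08,-0.12,-0.30], [0.55,-0.63,-0.21,-0.10,-0.50], [0.50,-0.13,0.50,-0.37,0.58], [-0.13,0.00,0.84,0.14,-0.52]]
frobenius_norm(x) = 1.51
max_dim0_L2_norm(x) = 1.03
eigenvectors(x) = [[(0.38-0.06j), 0.38+0.06j, (0.11+0j), (-0.23+0j), (0.07+0j)], [0.39+0.04j, (0.39-0.04j), (-0.18+0j), (0.03+0j), 0.01+0.00j], [(-0.75+0j), (-0.75-0j), 0.35+0.00j, (0.71+0j), (-0.89+0j)], [(0.3-0.16j), (0.3+0.16j), (0.11+0j), 0.21+0.00j, -0.09+0.00j], [(0.11+0.07j), (0.11-0.07j), -0.91+0.00j, -0.63+0.00j, 0.44+0.00j]]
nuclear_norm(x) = 2.34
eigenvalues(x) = [(-0.67+0.09j), (-0.67-0.09j), (0.21+0j), 0j, (-0+0j)]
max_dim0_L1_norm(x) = 1.96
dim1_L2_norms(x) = [0.5, 0.48, 0.8, 0.91, 0.58]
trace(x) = -1.13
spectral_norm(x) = 1.13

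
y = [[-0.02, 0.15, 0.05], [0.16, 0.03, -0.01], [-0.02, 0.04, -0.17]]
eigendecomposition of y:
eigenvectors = [[(0.64+0j),(0.16+0.53j),0.16-0.53j], [(0.77+0j),(-0.07-0.46j),-0.07+0.46j], [0.05+0.00j,(-0.69+0j),-0.69-0.00j]]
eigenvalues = [(0.16+0j), (-0.16+0.04j), (-0.16-0.04j)]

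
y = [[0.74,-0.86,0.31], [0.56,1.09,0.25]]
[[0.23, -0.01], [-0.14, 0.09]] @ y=[[0.16, -0.21, 0.07], [-0.05, 0.22, -0.02]]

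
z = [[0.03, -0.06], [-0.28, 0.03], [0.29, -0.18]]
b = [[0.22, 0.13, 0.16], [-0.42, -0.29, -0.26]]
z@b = [[0.03,  0.02,  0.02], [-0.07,  -0.05,  -0.05], [0.14,  0.09,  0.09]]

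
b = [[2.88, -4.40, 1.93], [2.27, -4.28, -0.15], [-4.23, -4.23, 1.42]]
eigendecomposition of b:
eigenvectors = [[(-0.02+0.56j), (-0.02-0.56j), (0.22+0j)], [0.10+0.15j, (0.1-0.15j), 0.65+0.00j], [(-0.81+0j), (-0.81-0j), 0.73+0.00j]]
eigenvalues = [(1.84+3.65j), (1.84-3.65j), (-3.67+0j)]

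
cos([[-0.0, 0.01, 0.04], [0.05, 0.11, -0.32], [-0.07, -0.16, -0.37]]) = [[1.0, 0.0, 0.01], [-0.01, 0.97, -0.04], [-0.01, -0.02, 0.91]]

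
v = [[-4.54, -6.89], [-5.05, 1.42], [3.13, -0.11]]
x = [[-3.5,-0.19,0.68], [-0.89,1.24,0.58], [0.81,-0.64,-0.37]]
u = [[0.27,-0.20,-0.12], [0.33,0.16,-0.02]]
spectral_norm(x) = 3.81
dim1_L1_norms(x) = [4.37, 2.71, 1.82]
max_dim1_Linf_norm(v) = 6.89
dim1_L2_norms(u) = [0.36, 0.37]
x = v @ u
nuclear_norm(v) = 14.12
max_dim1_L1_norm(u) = 0.59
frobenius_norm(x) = 4.08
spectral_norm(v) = 8.76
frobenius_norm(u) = 0.51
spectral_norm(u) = 0.44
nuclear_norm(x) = 5.25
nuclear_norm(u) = 0.70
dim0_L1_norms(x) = [5.2, 2.07, 1.63]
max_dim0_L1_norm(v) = 12.72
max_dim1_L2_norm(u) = 0.37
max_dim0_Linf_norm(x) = 3.5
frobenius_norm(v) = 10.27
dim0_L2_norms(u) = [0.43, 0.26, 0.12]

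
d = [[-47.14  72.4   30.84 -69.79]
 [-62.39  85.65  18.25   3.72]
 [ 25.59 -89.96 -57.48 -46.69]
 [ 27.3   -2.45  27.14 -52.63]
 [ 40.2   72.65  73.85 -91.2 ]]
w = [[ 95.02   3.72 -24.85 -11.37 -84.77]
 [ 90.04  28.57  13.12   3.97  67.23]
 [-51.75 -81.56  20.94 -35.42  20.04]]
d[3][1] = -2.45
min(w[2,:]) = -81.56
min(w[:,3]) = -35.42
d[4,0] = 40.2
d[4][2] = 73.85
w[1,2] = 13.12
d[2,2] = -57.48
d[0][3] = -69.79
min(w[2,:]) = -81.56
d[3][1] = -2.45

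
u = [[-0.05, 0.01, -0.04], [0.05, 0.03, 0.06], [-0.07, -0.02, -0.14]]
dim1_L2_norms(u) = [0.06, 0.08, 0.16]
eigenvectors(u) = [[0.35, -0.84, 0.23],[-0.36, 0.21, 0.95],[0.86, 0.49, -0.21]]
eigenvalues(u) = [-0.16, -0.03, 0.03]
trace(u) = -0.16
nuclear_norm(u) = 0.24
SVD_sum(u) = [[-0.03, -0.01, -0.05],[0.04, 0.01, 0.07],[-0.08, -0.02, -0.13]] + [[-0.02,0.02,0.01], [-0.0,0.00,0.00], [0.01,-0.01,-0.0]] + [[0.0,0.00,-0.00], [0.01,0.02,-0.01], [0.0,0.01,-0.0]]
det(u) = 0.00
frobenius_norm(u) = 0.19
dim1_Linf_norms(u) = [0.05, 0.06, 0.14]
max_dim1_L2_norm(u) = 0.16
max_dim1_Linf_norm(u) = 0.14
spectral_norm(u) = 0.19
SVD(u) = [[-0.31, -0.95, 0.06], [0.43, -0.08, 0.90], [-0.84, 0.31, 0.44]] @ diag([0.18607230603276256, 0.030039478713638653, 0.023973457119548396]) @ [[0.52, 0.14, 0.84], [0.72, -0.60, -0.34], [0.46, 0.78, -0.42]]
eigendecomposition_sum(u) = [[-0.03, -0.00, -0.05],[0.03, 0.00, 0.06],[-0.08, -0.01, -0.13]] + [[-0.02, 0.01, 0.01], [0.01, -0.00, -0.0], [0.01, -0.00, -0.01]] + [[0.0, 0.01, 0.0],[0.01, 0.03, 0.01],[-0.0, -0.01, -0.0]]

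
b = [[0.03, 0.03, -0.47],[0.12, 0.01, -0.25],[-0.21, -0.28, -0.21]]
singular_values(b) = [0.58, 0.36, 0.07]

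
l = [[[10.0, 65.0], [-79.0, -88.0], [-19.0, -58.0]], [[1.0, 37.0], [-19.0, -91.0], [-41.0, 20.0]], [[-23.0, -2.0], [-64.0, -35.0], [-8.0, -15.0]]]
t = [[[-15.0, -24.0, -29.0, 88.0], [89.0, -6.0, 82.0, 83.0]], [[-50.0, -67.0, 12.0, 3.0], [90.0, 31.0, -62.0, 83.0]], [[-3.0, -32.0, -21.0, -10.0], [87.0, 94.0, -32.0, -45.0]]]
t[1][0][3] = 3.0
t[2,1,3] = -45.0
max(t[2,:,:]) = 94.0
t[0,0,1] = -24.0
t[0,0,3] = 88.0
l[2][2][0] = -8.0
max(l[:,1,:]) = -19.0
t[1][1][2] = -62.0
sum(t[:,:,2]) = -50.0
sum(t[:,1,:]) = 494.0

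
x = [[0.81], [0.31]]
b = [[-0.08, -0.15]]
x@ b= [[-0.06,  -0.12],[-0.02,  -0.05]]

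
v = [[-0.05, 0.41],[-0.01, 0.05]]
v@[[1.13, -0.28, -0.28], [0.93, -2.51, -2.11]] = [[0.32, -1.02, -0.85], [0.04, -0.12, -0.1]]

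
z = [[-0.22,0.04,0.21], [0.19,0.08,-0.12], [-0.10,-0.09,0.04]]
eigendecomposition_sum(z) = [[-0.19,0.09,0.21], [0.11,-0.05,-0.12], [-0.04,0.02,0.04]] + [[-0.03, -0.06, -0.00],[0.08, 0.14, 0.01],[-0.07, -0.11, -0.0]] + [[0.00, 0.0, 0.00], [-0.0, -0.0, -0.0], [0.0, 0.0, 0.00]]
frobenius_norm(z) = 0.41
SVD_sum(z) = [[-0.23, -0.03, 0.18], [0.18, 0.03, -0.14], [-0.09, -0.01, 0.07]] + [[0.01, 0.07, 0.03], [0.01, 0.06, 0.02], [-0.01, -0.08, -0.03]] + [[0.0, -0.0, 0.0],[0.0, -0.0, 0.00],[0.0, -0.00, 0.0]]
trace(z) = -0.10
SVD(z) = [[-0.76,-0.61,0.25],  [0.59,-0.46,0.66],  [-0.29,0.65,0.71]] @ diag([0.3923588515338677, 0.12943335228085476, 0.0012405403518223393]) @ [[0.78, 0.11, -0.61], [-0.15, -0.92, -0.35], [0.61, -0.37, 0.71]]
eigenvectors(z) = [[-0.85, -0.30, 0.60], [0.5, 0.74, -0.38], [-0.16, -0.6, 0.71]]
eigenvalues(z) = [-0.2, 0.1, 0.0]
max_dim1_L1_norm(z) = 0.47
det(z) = -0.00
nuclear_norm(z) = 0.52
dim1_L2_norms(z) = [0.31, 0.24, 0.14]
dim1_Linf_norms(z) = [0.22, 0.19, 0.1]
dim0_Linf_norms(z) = [0.22, 0.09, 0.21]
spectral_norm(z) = 0.39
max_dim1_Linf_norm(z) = 0.22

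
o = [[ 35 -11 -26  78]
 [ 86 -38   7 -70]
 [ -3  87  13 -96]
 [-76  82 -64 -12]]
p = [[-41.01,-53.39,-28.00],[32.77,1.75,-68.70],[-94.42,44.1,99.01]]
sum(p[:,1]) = -7.539999999999999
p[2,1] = 44.1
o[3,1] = 82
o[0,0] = 35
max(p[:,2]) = 99.01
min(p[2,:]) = -94.42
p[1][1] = 1.75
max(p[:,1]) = 44.1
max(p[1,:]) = 32.77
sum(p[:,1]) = -7.539999999999999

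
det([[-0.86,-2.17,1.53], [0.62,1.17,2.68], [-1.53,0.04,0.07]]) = 11.791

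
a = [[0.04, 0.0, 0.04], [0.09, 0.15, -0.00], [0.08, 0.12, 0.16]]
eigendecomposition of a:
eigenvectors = [[-0.21, -0.73, 0.50], [-0.29, 0.66, -0.68], [-0.93, -0.19, 0.55]]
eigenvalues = [0.22, 0.05, 0.08]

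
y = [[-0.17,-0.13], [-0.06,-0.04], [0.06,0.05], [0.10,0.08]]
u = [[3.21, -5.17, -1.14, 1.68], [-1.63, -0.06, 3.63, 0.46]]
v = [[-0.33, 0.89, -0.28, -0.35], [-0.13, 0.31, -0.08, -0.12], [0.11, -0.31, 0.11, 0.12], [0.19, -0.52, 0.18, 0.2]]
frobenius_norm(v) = 1.32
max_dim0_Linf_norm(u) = 5.17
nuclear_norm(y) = 0.28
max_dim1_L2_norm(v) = 1.05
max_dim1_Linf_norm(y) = 0.17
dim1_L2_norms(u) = [6.42, 4.01]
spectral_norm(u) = 6.61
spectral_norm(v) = 1.32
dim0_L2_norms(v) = [0.42, 1.12, 0.36, 0.44]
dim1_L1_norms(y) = [0.3, 0.1, 0.11, 0.18]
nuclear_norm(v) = 1.36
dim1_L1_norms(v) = [1.85, 0.64, 0.65, 1.09]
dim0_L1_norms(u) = [4.84, 5.23, 4.77, 2.14]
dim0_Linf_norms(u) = [3.21, 5.17, 3.63, 1.68]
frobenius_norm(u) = 7.56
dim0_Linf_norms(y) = [0.17, 0.13]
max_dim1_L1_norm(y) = 0.3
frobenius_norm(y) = 0.27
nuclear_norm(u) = 10.29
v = y @ u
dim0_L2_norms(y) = [0.21, 0.17]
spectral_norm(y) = 0.27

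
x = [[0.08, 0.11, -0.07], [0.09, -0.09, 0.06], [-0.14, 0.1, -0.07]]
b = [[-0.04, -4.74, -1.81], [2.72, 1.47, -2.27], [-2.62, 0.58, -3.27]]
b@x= [[-0.18,0.24,-0.15],[0.67,-0.06,0.06],[0.30,-0.67,0.45]]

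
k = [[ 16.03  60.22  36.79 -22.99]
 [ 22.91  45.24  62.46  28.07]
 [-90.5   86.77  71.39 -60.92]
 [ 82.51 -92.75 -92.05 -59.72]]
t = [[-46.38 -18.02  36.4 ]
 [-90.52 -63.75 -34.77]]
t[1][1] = -63.75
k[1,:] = [22.91, 45.24, 62.46, 28.07]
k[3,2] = -92.05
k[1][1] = 45.24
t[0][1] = -18.02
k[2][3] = -60.92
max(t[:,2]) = 36.4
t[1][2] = -34.77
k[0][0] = 16.03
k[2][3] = -60.92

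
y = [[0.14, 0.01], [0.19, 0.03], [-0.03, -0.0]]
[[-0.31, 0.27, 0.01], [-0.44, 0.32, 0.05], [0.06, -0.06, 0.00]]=y@[[-2.16, 2.15, -0.05], [-1.02, -3.01, 2.15]]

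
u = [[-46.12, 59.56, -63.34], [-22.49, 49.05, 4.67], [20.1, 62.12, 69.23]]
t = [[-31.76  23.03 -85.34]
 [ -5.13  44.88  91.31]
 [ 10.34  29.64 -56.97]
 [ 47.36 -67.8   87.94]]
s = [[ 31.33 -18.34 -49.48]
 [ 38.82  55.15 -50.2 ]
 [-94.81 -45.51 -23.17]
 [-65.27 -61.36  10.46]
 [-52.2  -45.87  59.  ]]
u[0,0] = -46.12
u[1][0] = -22.49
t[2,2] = -56.97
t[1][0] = -5.13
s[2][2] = -23.17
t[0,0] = -31.76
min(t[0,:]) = -85.34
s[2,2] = -23.17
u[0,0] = -46.12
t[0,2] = -85.34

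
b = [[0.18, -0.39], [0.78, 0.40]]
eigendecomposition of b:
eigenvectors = [[(0.12-0.57j), 0.12+0.57j], [(-0.82+0j), (-0.82-0j)]]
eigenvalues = [(0.29+0.54j), (0.29-0.54j)]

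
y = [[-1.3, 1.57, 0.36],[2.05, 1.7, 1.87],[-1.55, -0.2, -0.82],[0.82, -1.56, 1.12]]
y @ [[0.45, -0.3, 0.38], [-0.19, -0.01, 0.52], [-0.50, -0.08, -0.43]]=[[-1.06, 0.35, 0.17],[-0.34, -0.78, 0.86],[-0.25, 0.53, -0.34],[0.11, -0.32, -0.98]]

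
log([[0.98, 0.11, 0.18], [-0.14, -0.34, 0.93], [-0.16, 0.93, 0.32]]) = [[0.00+0.00j, 0.12+0.02j, (0.17-0.01j)], [(-0.12+0.03j), -0.00+2.10j, (-0-1.48j)], [-0.17-0.02j, -1.48j, -0.00+1.05j]]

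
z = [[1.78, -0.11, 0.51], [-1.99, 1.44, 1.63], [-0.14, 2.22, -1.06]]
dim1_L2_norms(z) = [1.85, 2.95, 2.46]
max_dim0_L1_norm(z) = 3.91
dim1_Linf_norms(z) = [1.78, 1.99, 2.22]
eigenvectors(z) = [[0.14-0.26j,(0.14+0.26j),-0.13+0.00j], [(0.8+0j),(0.8-0j),(-0.46+0j)], [0.53-0.07j,(0.53+0.07j),(0.88+0j)]]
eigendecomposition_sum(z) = [[(0.92+0.85j), (0.02-0.4j), 0.14-0.09j], [-0.88+3.33j, 0.98-0.47j, (0.39+0.23j)], [-0.29+2.29j, (0.61-0.4j), 0.28+0.12j]] + [[0.92-0.85j, 0.02+0.40j, (0.14+0.09j)],[(-0.88-3.33j), 0.98+0.47j, (0.39-0.23j)],[-0.29-2.29j, 0.61+0.40j, (0.28-0.12j)]] + [[(-0.06+0j), (-0.14-0j), 0.23+0.00j],[(-0.23+0j), -0.52-0.00j, 0.85+0.00j],[(0.44-0j), (1+0j), -1.62-0.00j]]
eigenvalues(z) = [(2.18+0.5j), (2.18-0.5j), (-2.21+0j)]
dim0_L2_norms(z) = [2.67, 2.65, 2.01]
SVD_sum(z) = [[0.91, -0.81, -0.29], [-2.01, 1.77, 0.63], [-0.94, 0.83, 0.30]] + [[0.07, 0.13, -0.14], [-0.31, -0.57, 0.60], [0.74, 1.35, -1.43]] + [[0.79, 0.56, 0.94],[0.33, 0.24, 0.39],[0.06, 0.04, 0.07]]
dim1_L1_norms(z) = [2.4, 5.06, 3.42]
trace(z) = 2.16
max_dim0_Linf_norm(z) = 2.22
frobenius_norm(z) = 4.27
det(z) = -11.05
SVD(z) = [[-0.38, -0.09, -0.92], [0.84, 0.39, -0.39], [0.39, -0.92, -0.07]] @ diag([3.2883153541895895, 2.286989015074419, 1.4695112712497032]) @ [[-0.73, 0.64, 0.23],[-0.35, -0.64, 0.68],[-0.59, -0.42, -0.7]]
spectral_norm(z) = 3.29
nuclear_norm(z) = 7.04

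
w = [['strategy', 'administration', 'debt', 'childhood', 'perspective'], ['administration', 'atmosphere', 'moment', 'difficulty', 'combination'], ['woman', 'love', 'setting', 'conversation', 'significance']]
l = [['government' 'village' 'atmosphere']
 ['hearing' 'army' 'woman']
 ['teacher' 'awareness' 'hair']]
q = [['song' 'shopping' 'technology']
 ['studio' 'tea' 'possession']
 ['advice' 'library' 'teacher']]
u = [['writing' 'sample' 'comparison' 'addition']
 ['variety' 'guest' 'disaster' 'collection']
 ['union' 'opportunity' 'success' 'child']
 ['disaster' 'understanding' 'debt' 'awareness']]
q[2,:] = ['advice', 'library', 'teacher']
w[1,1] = 'atmosphere'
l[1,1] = 'army'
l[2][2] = 'hair'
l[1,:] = ['hearing', 'army', 'woman']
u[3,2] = 'debt'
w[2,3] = 'conversation'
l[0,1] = 'village'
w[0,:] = ['strategy', 'administration', 'debt', 'childhood', 'perspective']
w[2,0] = 'woman'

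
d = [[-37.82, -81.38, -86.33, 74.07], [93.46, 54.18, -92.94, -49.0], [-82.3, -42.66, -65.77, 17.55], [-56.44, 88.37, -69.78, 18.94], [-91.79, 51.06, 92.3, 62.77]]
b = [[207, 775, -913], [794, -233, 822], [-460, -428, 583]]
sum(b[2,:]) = -305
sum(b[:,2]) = 492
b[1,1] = -233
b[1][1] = -233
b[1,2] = 822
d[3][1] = 88.37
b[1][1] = -233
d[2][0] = -82.3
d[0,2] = -86.33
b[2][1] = -428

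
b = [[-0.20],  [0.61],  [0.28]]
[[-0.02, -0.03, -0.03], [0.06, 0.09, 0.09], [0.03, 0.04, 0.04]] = b@[[0.10, 0.14, 0.15]]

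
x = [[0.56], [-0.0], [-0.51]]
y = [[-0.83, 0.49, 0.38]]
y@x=[[-0.66]]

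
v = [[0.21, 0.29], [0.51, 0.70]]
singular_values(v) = [0.94, 0.0]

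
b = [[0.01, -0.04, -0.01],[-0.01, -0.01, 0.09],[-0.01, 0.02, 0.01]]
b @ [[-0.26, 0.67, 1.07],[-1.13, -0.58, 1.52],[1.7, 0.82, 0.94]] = [[0.03,0.02,-0.06],  [0.17,0.07,0.06],  [-0.00,-0.01,0.03]]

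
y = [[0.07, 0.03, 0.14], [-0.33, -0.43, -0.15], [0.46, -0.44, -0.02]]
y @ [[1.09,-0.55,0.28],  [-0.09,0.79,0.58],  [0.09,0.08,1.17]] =[[0.09, -0.0, 0.20],[-0.33, -0.17, -0.52],[0.54, -0.60, -0.15]]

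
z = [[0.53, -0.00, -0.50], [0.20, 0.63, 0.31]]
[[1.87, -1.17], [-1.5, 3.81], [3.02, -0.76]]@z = [[0.76, -0.74, -1.3], [-0.03, 2.40, 1.93], [1.45, -0.48, -1.75]]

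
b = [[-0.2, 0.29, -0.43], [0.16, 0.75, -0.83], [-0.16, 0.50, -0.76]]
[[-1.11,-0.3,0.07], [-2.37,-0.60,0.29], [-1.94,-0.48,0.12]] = b @[[0.00, 0.24, -0.02], [-1.25, -0.76, 0.85], [1.73, 0.08, 0.41]]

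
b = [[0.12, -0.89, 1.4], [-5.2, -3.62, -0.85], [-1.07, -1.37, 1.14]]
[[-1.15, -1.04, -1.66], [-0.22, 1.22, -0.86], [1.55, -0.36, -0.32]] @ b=[[7.05, 7.06, -2.62], [-5.45, -3.04, -2.33], [2.4, 0.36, 2.11]]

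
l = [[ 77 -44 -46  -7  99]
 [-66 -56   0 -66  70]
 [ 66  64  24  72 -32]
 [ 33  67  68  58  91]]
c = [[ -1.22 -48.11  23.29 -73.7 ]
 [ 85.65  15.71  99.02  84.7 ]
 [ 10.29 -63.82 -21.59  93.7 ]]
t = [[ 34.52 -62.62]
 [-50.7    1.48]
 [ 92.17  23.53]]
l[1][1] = -56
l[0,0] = 77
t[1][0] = -50.7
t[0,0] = 34.52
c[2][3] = 93.7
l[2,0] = 66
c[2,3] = 93.7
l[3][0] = 33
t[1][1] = 1.48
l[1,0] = -66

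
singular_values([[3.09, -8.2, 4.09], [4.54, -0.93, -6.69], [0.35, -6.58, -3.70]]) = [11.08, 8.99, 3.67]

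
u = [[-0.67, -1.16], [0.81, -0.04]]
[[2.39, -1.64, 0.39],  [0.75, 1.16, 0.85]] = u @ [[0.80, 1.46, 1.01],[-2.52, 0.57, -0.92]]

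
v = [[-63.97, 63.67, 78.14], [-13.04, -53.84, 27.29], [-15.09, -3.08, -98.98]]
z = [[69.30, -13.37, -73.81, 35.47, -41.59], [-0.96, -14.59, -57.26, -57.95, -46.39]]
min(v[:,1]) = -53.84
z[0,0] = 69.3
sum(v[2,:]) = -117.15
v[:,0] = [-63.97, -13.04, -15.09]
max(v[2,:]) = -3.08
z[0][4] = -41.59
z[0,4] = -41.59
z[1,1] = -14.59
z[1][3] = -57.95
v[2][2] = -98.98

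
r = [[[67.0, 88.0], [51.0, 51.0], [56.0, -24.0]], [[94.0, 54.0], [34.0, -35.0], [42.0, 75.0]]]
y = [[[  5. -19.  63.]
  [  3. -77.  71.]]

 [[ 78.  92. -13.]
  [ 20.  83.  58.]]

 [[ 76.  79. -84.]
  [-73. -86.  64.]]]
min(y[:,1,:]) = -86.0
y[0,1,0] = 3.0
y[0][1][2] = 71.0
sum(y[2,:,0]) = 3.0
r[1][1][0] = 34.0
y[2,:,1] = [79.0, -86.0]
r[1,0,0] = 94.0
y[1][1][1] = 83.0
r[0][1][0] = 51.0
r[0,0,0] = 67.0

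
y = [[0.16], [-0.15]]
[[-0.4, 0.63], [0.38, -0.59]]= y@[[-2.50, 3.92]]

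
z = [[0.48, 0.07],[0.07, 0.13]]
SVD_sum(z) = [[0.48,  0.09], [0.09,  0.02]] + [[0.0, -0.02], [-0.02, 0.11]]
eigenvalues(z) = [0.49, 0.12]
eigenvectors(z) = [[0.98, -0.19],  [0.19, 0.98]]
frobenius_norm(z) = 0.51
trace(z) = 0.61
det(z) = 0.06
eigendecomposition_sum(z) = [[0.48,0.09],[0.09,0.02]] + [[0.00, -0.02], [-0.02, 0.11]]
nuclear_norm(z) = 0.61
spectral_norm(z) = 0.49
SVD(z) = [[-0.98,-0.19], [-0.19,0.98]] @ diag([0.49348076824970766, 0.11651923175029237]) @ [[-0.98,-0.19], [-0.19,0.98]]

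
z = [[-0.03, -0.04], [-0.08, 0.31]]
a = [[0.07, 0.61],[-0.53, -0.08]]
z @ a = [[0.02,-0.02], [-0.17,-0.07]]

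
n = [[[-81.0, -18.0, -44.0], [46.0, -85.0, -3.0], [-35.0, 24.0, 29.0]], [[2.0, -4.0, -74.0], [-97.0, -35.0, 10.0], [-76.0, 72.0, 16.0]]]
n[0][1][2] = -3.0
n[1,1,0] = -97.0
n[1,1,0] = -97.0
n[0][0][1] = -18.0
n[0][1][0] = 46.0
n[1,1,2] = 10.0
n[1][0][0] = 2.0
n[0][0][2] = -44.0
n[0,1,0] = 46.0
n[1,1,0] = -97.0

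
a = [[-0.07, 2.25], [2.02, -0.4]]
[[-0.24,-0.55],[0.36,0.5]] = a@[[0.16, 0.20], [-0.10, -0.24]]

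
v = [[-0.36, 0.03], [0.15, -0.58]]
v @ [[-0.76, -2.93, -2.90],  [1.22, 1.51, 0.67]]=[[0.31, 1.1, 1.06], [-0.82, -1.32, -0.82]]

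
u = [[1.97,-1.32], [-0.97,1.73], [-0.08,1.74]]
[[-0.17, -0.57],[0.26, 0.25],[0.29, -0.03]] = u @ [[0.03, -0.31], [0.17, -0.03]]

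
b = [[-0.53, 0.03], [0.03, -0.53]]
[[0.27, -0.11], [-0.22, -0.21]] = b @ [[-0.48, 0.23], [0.39, 0.41]]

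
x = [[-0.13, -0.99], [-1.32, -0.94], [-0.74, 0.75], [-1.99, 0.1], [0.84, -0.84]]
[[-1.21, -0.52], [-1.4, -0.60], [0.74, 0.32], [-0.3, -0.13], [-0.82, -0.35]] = x@[[0.21, 0.09],[1.19, 0.51]]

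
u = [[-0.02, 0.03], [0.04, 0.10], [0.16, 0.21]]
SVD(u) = [[0.05, -0.78], [0.37, -0.57], [0.93, 0.26]] @ diag([0.2841740856841586, 0.04295449947994387]) @ [[0.57, 0.82], [0.82, -0.57]]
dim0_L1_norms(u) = [0.22, 0.34]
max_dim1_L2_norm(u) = 0.26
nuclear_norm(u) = 0.33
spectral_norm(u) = 0.28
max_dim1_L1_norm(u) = 0.37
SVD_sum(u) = [[0.01, 0.01], [0.06, 0.09], [0.15, 0.22]] + [[-0.03, 0.02], [-0.02, 0.01], [0.01, -0.01]]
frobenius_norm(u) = 0.29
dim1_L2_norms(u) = [0.04, 0.11, 0.26]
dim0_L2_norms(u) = [0.17, 0.23]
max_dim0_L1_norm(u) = 0.34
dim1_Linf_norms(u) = [0.03, 0.1, 0.21]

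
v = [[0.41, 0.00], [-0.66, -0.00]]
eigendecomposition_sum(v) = [[-0.00, -0.00], [-0.00, -0.00]] + [[0.41, 0.0], [-0.66, 0.0]]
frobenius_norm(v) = 0.78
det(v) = 0.00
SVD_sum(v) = [[0.41, 0.0], [-0.66, 0.00]] + [[-0.00, -0.00], [-0.00, -0.0]]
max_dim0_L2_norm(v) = 0.78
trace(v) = 0.41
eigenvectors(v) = [[0.00, 0.53], [1.0, -0.85]]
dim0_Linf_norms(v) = [0.66, 0.0]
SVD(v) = [[-0.53, 0.85], [0.85, 0.53]] @ diag([0.7769813382572325, -0.0]) @ [[-1.0, -0.0], [0.0, 1.00]]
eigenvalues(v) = [-0.0, 0.41]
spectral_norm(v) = 0.78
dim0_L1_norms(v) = [1.07, 0.0]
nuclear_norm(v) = 0.78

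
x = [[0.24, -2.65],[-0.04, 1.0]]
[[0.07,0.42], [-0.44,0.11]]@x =[[0.0,0.23], [-0.11,1.28]]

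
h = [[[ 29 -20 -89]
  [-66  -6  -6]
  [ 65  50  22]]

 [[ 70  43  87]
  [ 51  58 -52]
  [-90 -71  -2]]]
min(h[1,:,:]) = -90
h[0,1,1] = -6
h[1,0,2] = 87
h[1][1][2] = -52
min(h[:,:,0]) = -90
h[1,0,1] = 43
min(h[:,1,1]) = -6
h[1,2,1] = -71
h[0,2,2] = 22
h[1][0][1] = 43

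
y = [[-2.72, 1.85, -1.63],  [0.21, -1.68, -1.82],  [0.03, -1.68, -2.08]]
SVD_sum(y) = [[-1.85, 2.33, 0.25], [0.99, -1.25, -0.14], [0.93, -1.18, -0.13]] + [[-0.87, -0.48, -1.88], [-0.78, -0.43, -1.68], [-0.90, -0.50, -1.95]] + [[0.00,0.00,-0.0], [0.0,0.00,-0.0], [-0.0,-0.00,0.0]]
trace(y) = -6.48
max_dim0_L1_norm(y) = 5.53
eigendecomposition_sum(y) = [[-2.67, 1.64, -1.81], [-0.26, 0.16, -0.17], [-0.47, 0.29, -0.32]] + [[-0.05,0.21,0.18], [0.47,-1.84,-1.64], [0.50,-1.97,-1.76]] + [[0.00, 0.00, -0.0], [0.00, 0.0, -0.0], [-0.0, -0.0, 0.0]]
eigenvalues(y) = [-2.83, -3.65, 0.0]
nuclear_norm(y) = 7.32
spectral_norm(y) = 3.71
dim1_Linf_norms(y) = [2.72, 1.82, 2.08]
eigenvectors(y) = [[-0.98, -0.08, -0.67],[-0.09, 0.68, -0.58],[-0.17, 0.73, 0.46]]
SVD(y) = [[-0.81, -0.59, -0.05],[0.43, -0.53, -0.73],[0.41, -0.61, 0.68]] @ diag([3.7090817656948363, 3.6123554183414686, 0.0008871127981860102]) @ [[0.62, -0.78, -0.09], [0.41, 0.23, 0.88], [-0.67, -0.58, 0.46]]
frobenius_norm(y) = 5.18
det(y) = 0.01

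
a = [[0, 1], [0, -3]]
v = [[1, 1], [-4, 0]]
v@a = [[0, -2], [0, -4]]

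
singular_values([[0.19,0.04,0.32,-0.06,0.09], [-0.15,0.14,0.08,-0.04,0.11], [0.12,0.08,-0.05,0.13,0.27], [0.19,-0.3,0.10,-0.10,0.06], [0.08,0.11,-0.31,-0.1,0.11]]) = [0.51, 0.4, 0.37, 0.19, 0.15]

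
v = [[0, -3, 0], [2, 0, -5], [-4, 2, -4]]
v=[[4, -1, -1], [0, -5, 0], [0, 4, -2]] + [[-4, -2, 1], [2, 5, -5], [-4, -2, -2]]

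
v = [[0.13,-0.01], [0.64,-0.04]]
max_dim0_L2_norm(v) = 0.65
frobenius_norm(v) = 0.65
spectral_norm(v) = 0.65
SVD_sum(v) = [[0.13, -0.01],[0.64, -0.04]] + [[-0.00,-0.0], [0.0,0.00]]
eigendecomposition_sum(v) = [[0.15, -0.01], [0.82, -0.07]] + [[-0.02, 0.00], [-0.18, 0.03]]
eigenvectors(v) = [[0.17,0.09],[0.98,1.0]]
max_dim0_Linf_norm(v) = 0.64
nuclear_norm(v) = 0.66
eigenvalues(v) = [0.07, 0.02]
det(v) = 0.00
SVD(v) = [[-0.20,-0.98], [-0.98,0.20]] @ diag([0.6543673563519674, 0.0018338323089493438]) @ [[-1.00,0.06],  [0.06,1.0]]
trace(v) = 0.09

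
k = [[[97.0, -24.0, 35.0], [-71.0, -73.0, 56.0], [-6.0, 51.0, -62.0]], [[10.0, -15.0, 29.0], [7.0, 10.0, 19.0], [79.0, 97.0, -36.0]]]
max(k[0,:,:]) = 97.0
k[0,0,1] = -24.0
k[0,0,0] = 97.0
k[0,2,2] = -62.0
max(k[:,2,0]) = 79.0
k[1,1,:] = [7.0, 10.0, 19.0]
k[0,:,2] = [35.0, 56.0, -62.0]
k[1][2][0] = 79.0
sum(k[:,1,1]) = -63.0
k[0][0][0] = 97.0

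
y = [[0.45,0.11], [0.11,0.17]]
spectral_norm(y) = 0.49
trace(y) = 0.62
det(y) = 0.06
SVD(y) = [[-0.95, -0.33], [-0.33, 0.95]] @ diag([0.4880449381476486, 0.13195506185235142]) @ [[-0.95, -0.33], [-0.33, 0.95]]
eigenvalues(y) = [0.49, 0.13]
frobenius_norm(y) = 0.51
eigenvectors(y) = [[0.95, -0.33], [0.33, 0.95]]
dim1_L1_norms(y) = [0.56, 0.28]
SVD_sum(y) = [[0.44, 0.15], [0.15, 0.05]] + [[0.01, -0.04], [-0.04, 0.12]]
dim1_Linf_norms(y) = [0.45, 0.17]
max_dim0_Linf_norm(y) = 0.45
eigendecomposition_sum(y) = [[0.44, 0.15], [0.15, 0.05]] + [[0.01, -0.04], [-0.04, 0.12]]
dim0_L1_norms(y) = [0.56, 0.28]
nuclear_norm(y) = 0.62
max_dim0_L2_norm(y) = 0.46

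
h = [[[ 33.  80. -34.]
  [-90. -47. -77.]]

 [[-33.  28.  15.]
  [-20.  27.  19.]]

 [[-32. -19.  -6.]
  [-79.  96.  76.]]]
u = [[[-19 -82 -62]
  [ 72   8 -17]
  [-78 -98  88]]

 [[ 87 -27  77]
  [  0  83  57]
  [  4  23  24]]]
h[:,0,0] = [33.0, -33.0, -32.0]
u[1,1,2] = 57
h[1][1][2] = 19.0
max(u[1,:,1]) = 83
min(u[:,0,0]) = -19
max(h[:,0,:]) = 80.0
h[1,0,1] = 28.0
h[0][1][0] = -90.0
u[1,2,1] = 23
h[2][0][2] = -6.0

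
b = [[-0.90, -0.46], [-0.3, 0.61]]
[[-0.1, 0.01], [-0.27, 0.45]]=b @ [[0.27, -0.31], [-0.31, 0.59]]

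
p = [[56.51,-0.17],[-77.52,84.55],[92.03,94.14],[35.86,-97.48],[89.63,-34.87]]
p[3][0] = 35.86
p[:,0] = [56.51, -77.52, 92.03, 35.86, 89.63]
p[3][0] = 35.86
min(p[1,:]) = -77.52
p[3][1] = -97.48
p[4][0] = 89.63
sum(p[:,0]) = 196.51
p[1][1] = 84.55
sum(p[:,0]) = 196.51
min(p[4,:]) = -34.87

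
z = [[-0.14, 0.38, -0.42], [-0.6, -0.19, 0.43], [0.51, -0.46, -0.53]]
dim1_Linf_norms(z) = [0.42, 0.6, 0.53]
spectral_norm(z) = 1.06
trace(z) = -0.86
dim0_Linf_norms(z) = [0.6, 0.46, 0.53]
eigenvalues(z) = [(-0.25+0.77j), (-0.25-0.77j), (-0.36+0j)]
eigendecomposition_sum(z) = [[-0.02+0.30j, (0.27-0.1j), -0.14-0.21j], [(-0.27-0.17j), -0.04+0.29j, 0.26-0.03j], [(0.31-0.03j), -0.14-0.25j, (-0.19+0.18j)]] + [[-0.02-0.30j, (0.27+0.1j), (-0.14+0.21j)], [(-0.27+0.17j), (-0.04-0.29j), (0.26+0.03j)], [0.31+0.03j, -0.14+0.25j, (-0.19-0.18j)]] + [[(-0.1+0j), (-0.15+0j), -0.14-0.00j], [-0.07+0.00j, -0.10+0.00j, -0.09-0.00j], [-0.11+0.00j, -0.17+0.00j, (-0.15-0j)]]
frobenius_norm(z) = 1.29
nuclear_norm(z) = 2.06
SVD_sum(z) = [[0.09, -0.02, -0.08], [-0.49, 0.12, 0.47], [0.57, -0.14, -0.55]] + [[-0.10,0.48,-0.22],[0.04,-0.21,0.10],[0.05,-0.25,0.12]] + [[-0.13,-0.08,-0.11], [-0.15,-0.1,-0.14], [-0.11,-0.07,-0.1]]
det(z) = -0.24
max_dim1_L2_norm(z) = 0.87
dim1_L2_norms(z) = [0.58, 0.76, 0.87]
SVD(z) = [[0.12, -0.82, -0.55], [-0.65, 0.36, -0.67], [0.75, 0.44, -0.49]] @ diag([1.0638837720602197, 0.6534461844736593, 0.3393514454717044]) @ [[0.71, -0.17, -0.68], [0.18, -0.89, 0.41], [0.68, 0.42, 0.6]]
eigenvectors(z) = [[-0.27-0.50j, -0.27+0.50j, (0.6+0j)], [0.59+0.00j, 0.59-0.00j, (0.41+0j)], [-0.46+0.36j, (-0.46-0.36j), (0.68+0j)]]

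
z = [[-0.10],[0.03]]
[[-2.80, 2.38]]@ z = [[0.35]]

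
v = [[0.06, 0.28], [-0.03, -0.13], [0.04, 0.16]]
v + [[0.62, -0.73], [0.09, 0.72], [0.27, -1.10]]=[[0.68, -0.45],[0.06, 0.59],[0.31, -0.94]]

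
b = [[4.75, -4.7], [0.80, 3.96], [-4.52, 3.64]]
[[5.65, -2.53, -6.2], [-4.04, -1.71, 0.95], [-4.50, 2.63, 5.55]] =b@[[0.15, -0.8, -0.89], [-1.05, -0.27, 0.42]]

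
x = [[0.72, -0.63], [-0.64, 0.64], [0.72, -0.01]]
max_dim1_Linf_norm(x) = 0.72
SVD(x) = [[-0.66,0.23],[0.62,-0.36],[-0.42,-0.9]] @ diag([1.4331173285336383, 0.44628995356898576]) @ [[-0.82, 0.57], [-0.57, -0.82]]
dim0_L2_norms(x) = [1.2, 0.9]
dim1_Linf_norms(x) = [0.72, 0.64, 0.72]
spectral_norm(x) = 1.43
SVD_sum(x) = [[0.78,-0.54], [-0.73,0.51], [0.49,-0.34]] + [[-0.06, -0.09], [0.09, 0.13], [0.23, 0.33]]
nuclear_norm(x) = 1.88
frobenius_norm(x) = 1.50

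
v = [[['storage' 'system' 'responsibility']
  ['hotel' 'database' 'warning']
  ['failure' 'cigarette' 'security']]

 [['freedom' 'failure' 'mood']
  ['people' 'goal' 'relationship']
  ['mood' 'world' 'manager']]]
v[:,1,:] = [['hotel', 'database', 'warning'], ['people', 'goal', 'relationship']]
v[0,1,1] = 'database'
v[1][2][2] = 'manager'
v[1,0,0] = 'freedom'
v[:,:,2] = [['responsibility', 'warning', 'security'], ['mood', 'relationship', 'manager']]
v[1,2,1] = 'world'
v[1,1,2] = 'relationship'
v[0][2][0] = 'failure'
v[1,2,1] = 'world'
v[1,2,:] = ['mood', 'world', 'manager']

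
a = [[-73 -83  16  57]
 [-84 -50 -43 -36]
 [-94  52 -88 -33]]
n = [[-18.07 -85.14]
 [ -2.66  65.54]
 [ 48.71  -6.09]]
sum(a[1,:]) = -213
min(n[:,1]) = -85.14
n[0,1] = -85.14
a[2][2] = -88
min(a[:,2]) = -88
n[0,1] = -85.14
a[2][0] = -94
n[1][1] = 65.54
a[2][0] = -94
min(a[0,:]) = -83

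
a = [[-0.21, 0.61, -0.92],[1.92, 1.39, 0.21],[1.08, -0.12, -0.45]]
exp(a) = [[1.40, 1.42, -0.69], [4.38, 5.62, -0.87], [0.75, 0.24, 0.32]]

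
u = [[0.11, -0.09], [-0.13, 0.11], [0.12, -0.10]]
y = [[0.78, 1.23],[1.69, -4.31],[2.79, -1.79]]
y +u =[[0.89, 1.14], [1.56, -4.2], [2.91, -1.89]]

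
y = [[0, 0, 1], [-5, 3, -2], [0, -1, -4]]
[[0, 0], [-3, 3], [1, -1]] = y @ [[0, 0], [-1, 1], [0, 0]]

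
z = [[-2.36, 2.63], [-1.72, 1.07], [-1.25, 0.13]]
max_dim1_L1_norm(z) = 4.99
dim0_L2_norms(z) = [3.18, 2.84]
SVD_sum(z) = [[-2.63, 2.33], [-1.5, 1.32], [-0.77, 0.68]] + [[0.27,0.30], [-0.22,-0.25], [-0.48,-0.55]]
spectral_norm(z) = 4.17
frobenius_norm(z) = 4.26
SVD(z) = [[-0.84, 0.45], [-0.48, -0.38], [-0.25, -0.81]] @ diag([4.166016656523781, 0.9019452408912744]) @ [[0.75, -0.66], [0.66, 0.75]]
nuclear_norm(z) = 5.07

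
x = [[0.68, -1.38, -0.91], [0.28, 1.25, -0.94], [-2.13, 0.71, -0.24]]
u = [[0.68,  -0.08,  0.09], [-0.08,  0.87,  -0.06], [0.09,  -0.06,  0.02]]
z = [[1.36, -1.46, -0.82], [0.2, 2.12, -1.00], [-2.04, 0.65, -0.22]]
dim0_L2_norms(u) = [0.69, 0.88, 0.11]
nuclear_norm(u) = 1.57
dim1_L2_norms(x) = [1.79, 1.59, 2.26]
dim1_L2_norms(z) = [2.16, 2.35, 2.15]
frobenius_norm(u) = 1.12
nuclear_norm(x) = 5.44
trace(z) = 3.26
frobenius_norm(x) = 3.29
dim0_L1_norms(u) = [0.85, 1.01, 0.17]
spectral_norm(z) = 3.08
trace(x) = 1.69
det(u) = 0.00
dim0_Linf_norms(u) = [0.68, 0.87, 0.09]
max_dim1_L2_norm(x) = 2.26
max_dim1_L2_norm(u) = 0.88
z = x + u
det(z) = -6.45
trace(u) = 1.57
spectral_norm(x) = 2.59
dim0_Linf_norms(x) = [2.13, 1.38, 0.94]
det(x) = -5.21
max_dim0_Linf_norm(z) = 2.12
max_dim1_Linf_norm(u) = 0.87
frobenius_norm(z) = 3.85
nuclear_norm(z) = 6.17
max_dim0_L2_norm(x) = 2.25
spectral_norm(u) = 0.91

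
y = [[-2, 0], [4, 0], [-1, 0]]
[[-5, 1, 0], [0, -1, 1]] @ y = [[14, 0], [-5, 0]]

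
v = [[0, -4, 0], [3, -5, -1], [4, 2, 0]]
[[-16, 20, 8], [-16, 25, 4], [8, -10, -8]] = v @ [[0, 0, -1], [4, -5, -2], [-4, 0, 3]]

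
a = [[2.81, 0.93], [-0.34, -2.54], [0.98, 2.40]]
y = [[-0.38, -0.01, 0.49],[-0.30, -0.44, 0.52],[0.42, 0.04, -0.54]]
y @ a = [[-0.58, 0.85], [-0.18, 2.09], [0.64, -1.01]]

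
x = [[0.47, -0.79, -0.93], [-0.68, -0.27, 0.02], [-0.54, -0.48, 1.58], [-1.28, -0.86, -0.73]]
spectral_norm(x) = 2.01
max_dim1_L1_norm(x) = 2.87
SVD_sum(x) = [[0.09, -0.22, -1.08], [-0.00, 0.00, 0.02], [-0.13, 0.3, 1.45], [0.07, -0.16, -0.76]] + [[-0.00, -0.0, 0.0],[-0.60, -0.39, 0.03],[-0.65, -0.43, 0.03],[-1.26, -0.83, 0.06]] + [[0.38, -0.56, 0.15], [-0.08, 0.12, -0.03], [0.24, -0.35, 0.09], [-0.09, 0.13, -0.03]]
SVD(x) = [[0.55, 0.0, -0.82],  [-0.01, 0.39, 0.17],  [-0.74, 0.42, -0.51],  [0.39, 0.82, 0.19]] @ diag([2.012828112017235, 1.8447610618984498, 0.8486928867243089]) @ [[0.09,-0.20,-0.98], [-0.83,-0.55,0.04], [-0.54,0.81,-0.22]]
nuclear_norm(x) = 4.71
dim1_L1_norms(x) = [2.19, 0.97, 2.6, 2.87]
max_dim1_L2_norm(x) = 1.74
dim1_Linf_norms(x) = [0.93, 0.68, 1.58, 1.28]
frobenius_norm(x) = 2.86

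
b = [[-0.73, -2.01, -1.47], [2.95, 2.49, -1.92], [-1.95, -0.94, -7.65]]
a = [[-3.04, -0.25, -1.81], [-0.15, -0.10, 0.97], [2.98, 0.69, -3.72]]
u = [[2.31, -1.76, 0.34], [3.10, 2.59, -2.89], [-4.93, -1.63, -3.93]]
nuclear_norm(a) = 8.46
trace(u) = 0.97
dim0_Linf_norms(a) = [3.04, 0.69, 3.72]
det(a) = -0.03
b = u + a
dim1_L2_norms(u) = [2.92, 4.97, 6.51]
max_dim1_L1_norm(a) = 7.39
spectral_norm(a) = 4.94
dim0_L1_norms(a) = [6.17, 1.04, 6.5]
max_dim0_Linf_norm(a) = 3.72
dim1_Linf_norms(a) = [3.04, 0.97, 3.72]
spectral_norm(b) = 8.21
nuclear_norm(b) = 13.78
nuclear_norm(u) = 14.02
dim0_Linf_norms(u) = [4.93, 2.59, 3.93]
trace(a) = -6.86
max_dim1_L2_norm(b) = 7.95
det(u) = -78.29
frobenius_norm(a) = 6.06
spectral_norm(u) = 6.93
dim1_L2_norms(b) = [2.59, 4.31, 7.95]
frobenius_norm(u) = 8.70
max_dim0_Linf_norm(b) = 7.65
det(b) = -40.72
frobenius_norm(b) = 9.41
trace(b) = -5.89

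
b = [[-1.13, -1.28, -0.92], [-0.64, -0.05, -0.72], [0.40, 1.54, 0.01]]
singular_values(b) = [2.45, 1.1, 0.0]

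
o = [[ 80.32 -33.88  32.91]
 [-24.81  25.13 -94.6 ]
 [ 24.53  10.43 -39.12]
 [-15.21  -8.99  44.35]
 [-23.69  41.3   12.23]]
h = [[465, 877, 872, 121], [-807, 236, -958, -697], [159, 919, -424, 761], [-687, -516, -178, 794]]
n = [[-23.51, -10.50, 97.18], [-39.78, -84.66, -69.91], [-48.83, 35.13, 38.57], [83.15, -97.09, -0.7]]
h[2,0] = 159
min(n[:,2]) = -69.91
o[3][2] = 44.35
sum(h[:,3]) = 979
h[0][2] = 872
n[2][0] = -48.83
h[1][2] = -958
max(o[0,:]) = 80.32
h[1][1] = 236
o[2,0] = 24.53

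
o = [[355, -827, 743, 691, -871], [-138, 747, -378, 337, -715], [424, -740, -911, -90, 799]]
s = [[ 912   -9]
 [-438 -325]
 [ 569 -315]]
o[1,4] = -715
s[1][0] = -438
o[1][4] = -715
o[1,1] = 747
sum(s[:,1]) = -649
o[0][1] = -827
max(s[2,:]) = 569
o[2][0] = 424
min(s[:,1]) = -325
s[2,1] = -315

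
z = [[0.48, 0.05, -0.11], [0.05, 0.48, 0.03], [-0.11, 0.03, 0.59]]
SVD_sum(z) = [[0.18, 0.0, -0.29], [0.00, 0.0, -0.0], [-0.29, -0.0, 0.48]] + [[0.09, 0.19, 0.06],[0.19, 0.39, 0.12],[0.06, 0.12, 0.04]] + [[0.21, -0.14, 0.13], [-0.14, 0.09, -0.09], [0.13, -0.09, 0.08]]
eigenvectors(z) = [[-0.53,  -0.74,  0.42], [-0.00,  0.50,  0.87], [0.85,  -0.45,  0.27]]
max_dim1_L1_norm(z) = 0.73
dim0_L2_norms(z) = [0.49, 0.48, 0.6]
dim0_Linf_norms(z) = [0.48, 0.48, 0.59]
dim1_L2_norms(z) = [0.49, 0.48, 0.6]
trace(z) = 1.55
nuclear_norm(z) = 1.55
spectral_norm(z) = 0.66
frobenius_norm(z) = 0.92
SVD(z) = [[-0.53,0.42,-0.74], [-0.0,0.87,0.5], [0.85,0.27,-0.45]] @ diag([0.6579873225355903, 0.5134947636798672, 0.3785179137845422]) @ [[-0.53, -0.0, 0.85], [0.42, 0.87, 0.27], [-0.74, 0.50, -0.45]]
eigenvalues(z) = [0.66, 0.38, 0.51]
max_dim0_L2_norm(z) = 0.6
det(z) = 0.13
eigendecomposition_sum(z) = [[0.18, 0.0, -0.29], [0.0, 0.00, -0.00], [-0.29, -0.0, 0.48]] + [[0.21,-0.14,0.13], [-0.14,0.09,-0.09], [0.13,-0.09,0.08]] + [[0.09, 0.19, 0.06], [0.19, 0.39, 0.12], [0.06, 0.12, 0.04]]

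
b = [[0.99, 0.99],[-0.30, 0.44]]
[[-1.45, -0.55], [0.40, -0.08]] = b@ [[-1.41, -0.22], [-0.05, -0.34]]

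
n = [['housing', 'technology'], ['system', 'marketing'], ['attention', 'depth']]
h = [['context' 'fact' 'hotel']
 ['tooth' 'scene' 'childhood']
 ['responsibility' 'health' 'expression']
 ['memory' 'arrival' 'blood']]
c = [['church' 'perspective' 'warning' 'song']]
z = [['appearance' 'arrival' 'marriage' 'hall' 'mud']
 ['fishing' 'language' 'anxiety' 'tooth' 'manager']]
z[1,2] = 'anxiety'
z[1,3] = 'tooth'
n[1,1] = 'marketing'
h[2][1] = 'health'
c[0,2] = 'warning'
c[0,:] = ['church', 'perspective', 'warning', 'song']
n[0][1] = 'technology'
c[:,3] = ['song']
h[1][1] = 'scene'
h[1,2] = 'childhood'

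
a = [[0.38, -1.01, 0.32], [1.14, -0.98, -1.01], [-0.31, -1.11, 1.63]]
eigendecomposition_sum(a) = [[0.76, -0.84, -0.47], [0.99, -1.09, -0.61], [0.58, -0.64, -0.36]] + [[-0.05, 0.02, 0.02], [-0.03, 0.01, 0.01], [-0.03, 0.01, 0.01]] + [[-0.33, -0.19, 0.77],[0.18, 0.10, -0.41],[-0.86, -0.49, 1.97]]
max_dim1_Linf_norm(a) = 1.63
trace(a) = 1.03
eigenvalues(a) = [-0.69, -0.02, 1.74]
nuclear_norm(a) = 4.13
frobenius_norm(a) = 2.92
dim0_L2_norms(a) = [1.24, 1.79, 1.94]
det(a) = 0.03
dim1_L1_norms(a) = [1.71, 3.13, 3.05]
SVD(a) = [[0.28, 0.49, -0.83], [-0.33, 0.86, 0.39], [0.90, 0.16, 0.41]] @ diag([2.191921525174185, 1.930684870315323, 0.005996583491999586]) @ [[-0.25, -0.44, 0.86], [0.58, -0.78, -0.23], [0.78, 0.44, 0.45]]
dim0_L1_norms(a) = [1.83, 3.1, 2.96]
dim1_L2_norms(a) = [1.13, 1.81, 2.0]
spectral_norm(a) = 2.19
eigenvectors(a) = [[-0.55, -0.77, 0.36], [-0.72, -0.45, -0.19], [-0.42, -0.45, 0.91]]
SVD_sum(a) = [[-0.16, -0.27, 0.54], [0.18, 0.32, -0.63], [-0.49, -0.86, 1.70]] + [[0.54, -0.74, -0.22], [0.95, -1.30, -0.38], [0.18, -0.25, -0.07]] + [[-0.00, -0.00, -0.00], [0.00, 0.0, 0.0], [0.00, 0.00, 0.0]]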